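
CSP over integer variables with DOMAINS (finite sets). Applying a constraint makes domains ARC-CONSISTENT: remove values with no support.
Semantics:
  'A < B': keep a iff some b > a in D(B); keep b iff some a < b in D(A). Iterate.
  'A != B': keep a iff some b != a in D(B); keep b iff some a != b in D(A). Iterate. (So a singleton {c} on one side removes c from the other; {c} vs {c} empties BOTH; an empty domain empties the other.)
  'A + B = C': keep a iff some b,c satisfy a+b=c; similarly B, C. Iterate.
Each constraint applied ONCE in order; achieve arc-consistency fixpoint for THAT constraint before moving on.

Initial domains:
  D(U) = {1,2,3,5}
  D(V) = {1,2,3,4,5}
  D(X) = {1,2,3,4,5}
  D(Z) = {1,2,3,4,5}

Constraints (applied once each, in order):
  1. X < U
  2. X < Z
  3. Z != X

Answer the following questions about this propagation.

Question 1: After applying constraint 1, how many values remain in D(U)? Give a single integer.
Constraint 1 (X < U) on D(X)={1,2,3,4,5} D(U)={1,2,3,5}: X {1,2,3,4,5}->{1,2,3,4}; U {1,2,3,5}->{2,3,5}
So after constraint 1: D(U)={2,3,5}, size = 3

Answer: 3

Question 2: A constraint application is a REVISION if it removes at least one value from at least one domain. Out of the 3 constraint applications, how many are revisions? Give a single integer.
Answer: 2

Derivation:
Constraint 1 (X < U) on D(X)={1,2,3,4,5} D(U)={1,2,3,5}: X {1,2,3,4,5}->{1,2,3,4}; U {1,2,3,5}->{2,3,5} => REVISION
Constraint 2 (X < Z) on D(X)={1,2,3,4} D(Z)={1,2,3,4,5}: Z {1,2,3,4,5}->{2,3,4,5} => REVISION
Constraint 3 (Z != X) on D(Z)={2,3,4,5} D(X)={1,2,3,4}: no change => not a revision
Total revisions = 2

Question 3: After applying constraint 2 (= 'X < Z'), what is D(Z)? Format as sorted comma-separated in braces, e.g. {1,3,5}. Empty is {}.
Constraint 1 (X < U) on D(X)={1,2,3,4,5} D(U)={1,2,3,5}: X {1,2,3,4,5}->{1,2,3,4}; U {1,2,3,5}->{2,3,5}
Constraint 2 (X < Z) on D(X)={1,2,3,4} D(Z)={1,2,3,4,5}: Z {1,2,3,4,5}->{2,3,4,5}
So after constraint 2: D(Z) = {2,3,4,5}

Answer: {2,3,4,5}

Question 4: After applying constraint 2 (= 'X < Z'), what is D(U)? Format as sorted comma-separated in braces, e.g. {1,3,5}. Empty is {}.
Constraint 1 (X < U) on D(X)={1,2,3,4,5} D(U)={1,2,3,5}: X {1,2,3,4,5}->{1,2,3,4}; U {1,2,3,5}->{2,3,5}
Constraint 2 (X < Z) on D(X)={1,2,3,4} D(Z)={1,2,3,4,5}: Z {1,2,3,4,5}->{2,3,4,5}
So after constraint 2: D(U) = {2,3,5}

Answer: {2,3,5}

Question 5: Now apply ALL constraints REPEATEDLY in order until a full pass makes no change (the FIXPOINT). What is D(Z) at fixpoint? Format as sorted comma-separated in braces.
pass 0 (initial): D(Z)={1,2,3,4,5}
pass 1: U {1,2,3,5}->{2,3,5}; X {1,2,3,4,5}->{1,2,3,4}; Z {1,2,3,4,5}->{2,3,4,5}
pass 2: no change
Fixpoint after 2 passes: D(Z) = {2,3,4,5}

Answer: {2,3,4,5}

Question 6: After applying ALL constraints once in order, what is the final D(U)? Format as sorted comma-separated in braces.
Constraint 1 (X < U) on D(X)={1,2,3,4,5} D(U)={1,2,3,5}: X {1,2,3,4,5}->{1,2,3,4}; U {1,2,3,5}->{2,3,5}
Constraint 2 (X < Z) on D(X)={1,2,3,4} D(Z)={1,2,3,4,5}: Z {1,2,3,4,5}->{2,3,4,5}
Constraint 3 (Z != X) on D(Z)={2,3,4,5} D(X)={1,2,3,4}: no change
So after all 3 constraints: D(U) = {2,3,5}

Answer: {2,3,5}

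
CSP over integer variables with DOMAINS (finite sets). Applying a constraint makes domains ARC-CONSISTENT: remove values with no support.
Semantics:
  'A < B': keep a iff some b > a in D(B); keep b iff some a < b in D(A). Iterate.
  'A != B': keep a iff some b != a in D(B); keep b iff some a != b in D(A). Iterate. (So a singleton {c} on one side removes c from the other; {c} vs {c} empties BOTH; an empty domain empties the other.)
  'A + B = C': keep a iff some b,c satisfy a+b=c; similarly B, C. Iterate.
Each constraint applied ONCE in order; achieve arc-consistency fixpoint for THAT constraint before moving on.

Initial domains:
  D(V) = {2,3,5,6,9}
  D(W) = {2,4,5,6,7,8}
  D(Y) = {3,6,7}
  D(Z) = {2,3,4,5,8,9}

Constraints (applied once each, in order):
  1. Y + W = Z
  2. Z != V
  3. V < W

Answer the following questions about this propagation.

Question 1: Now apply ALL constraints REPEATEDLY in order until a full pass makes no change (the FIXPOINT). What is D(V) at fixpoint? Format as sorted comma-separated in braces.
pass 0 (initial): D(V)={2,3,5,6,9}
pass 1: V {2,3,5,6,9}->{2,3,5}; W {2,4,5,6,7,8}->{5,6}; Z {2,3,4,5,8,9}->{5,8,9}
pass 2: Y {3,6,7}->{3}; Z {5,8,9}->{8,9}
pass 3: no change
Fixpoint after 3 passes: D(V) = {2,3,5}

Answer: {2,3,5}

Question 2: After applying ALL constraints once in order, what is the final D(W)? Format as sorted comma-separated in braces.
Constraint 1 (Y + W = Z) on D(Y)={3,6,7} D(W)={2,4,5,6,7,8} D(Z)={2,3,4,5,8,9}: W {2,4,5,6,7,8}->{2,5,6}; Z {2,3,4,5,8,9}->{5,8,9}
Constraint 2 (Z != V) on D(Z)={5,8,9} D(V)={2,3,5,6,9}: no change
Constraint 3 (V < W) on D(V)={2,3,5,6,9} D(W)={2,5,6}: V {2,3,5,6,9}->{2,3,5}; W {2,5,6}->{5,6}
So after all 3 constraints: D(W) = {5,6}

Answer: {5,6}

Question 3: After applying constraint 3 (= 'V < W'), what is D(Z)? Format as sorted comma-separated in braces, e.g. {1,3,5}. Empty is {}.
Constraint 1 (Y + W = Z) on D(Y)={3,6,7} D(W)={2,4,5,6,7,8} D(Z)={2,3,4,5,8,9}: W {2,4,5,6,7,8}->{2,5,6}; Z {2,3,4,5,8,9}->{5,8,9}
Constraint 2 (Z != V) on D(Z)={5,8,9} D(V)={2,3,5,6,9}: no change
Constraint 3 (V < W) on D(V)={2,3,5,6,9} D(W)={2,5,6}: V {2,3,5,6,9}->{2,3,5}; W {2,5,6}->{5,6}
So after constraint 3: D(Z) = {5,8,9}

Answer: {5,8,9}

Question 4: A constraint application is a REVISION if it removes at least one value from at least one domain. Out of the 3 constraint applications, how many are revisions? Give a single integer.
Constraint 1 (Y + W = Z) on D(Y)={3,6,7} D(W)={2,4,5,6,7,8} D(Z)={2,3,4,5,8,9}: W {2,4,5,6,7,8}->{2,5,6}; Z {2,3,4,5,8,9}->{5,8,9} => REVISION
Constraint 2 (Z != V) on D(Z)={5,8,9} D(V)={2,3,5,6,9}: no change => not a revision
Constraint 3 (V < W) on D(V)={2,3,5,6,9} D(W)={2,5,6}: V {2,3,5,6,9}->{2,3,5}; W {2,5,6}->{5,6} => REVISION
Total revisions = 2

Answer: 2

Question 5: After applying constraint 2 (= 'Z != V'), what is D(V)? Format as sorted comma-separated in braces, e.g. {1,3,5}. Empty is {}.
Answer: {2,3,5,6,9}

Derivation:
Constraint 1 (Y + W = Z) on D(Y)={3,6,7} D(W)={2,4,5,6,7,8} D(Z)={2,3,4,5,8,9}: W {2,4,5,6,7,8}->{2,5,6}; Z {2,3,4,5,8,9}->{5,8,9}
Constraint 2 (Z != V) on D(Z)={5,8,9} D(V)={2,3,5,6,9}: no change
So after constraint 2: D(V) = {2,3,5,6,9}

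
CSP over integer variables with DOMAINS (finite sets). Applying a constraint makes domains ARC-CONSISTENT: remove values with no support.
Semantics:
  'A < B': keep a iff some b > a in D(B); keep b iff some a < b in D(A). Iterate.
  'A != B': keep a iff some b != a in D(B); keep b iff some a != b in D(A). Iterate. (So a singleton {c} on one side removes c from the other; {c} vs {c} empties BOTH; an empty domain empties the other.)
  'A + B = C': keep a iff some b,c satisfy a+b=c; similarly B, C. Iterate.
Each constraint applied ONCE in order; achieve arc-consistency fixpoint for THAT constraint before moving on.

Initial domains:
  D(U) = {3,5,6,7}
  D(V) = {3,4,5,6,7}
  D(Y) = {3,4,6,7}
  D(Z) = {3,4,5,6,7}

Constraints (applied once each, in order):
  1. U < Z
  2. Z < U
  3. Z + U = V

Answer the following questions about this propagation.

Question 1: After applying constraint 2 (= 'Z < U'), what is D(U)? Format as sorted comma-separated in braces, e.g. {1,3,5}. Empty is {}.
Constraint 1 (U < Z) on D(U)={3,5,6,7} D(Z)={3,4,5,6,7}: U {3,5,6,7}->{3,5,6}; Z {3,4,5,6,7}->{4,5,6,7}
Constraint 2 (Z < U) on D(Z)={4,5,6,7} D(U)={3,5,6}: Z {4,5,6,7}->{4,5}; U {3,5,6}->{5,6}
So after constraint 2: D(U) = {5,6}

Answer: {5,6}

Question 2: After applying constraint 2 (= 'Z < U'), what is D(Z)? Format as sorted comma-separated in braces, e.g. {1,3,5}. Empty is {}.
Answer: {4,5}

Derivation:
Constraint 1 (U < Z) on D(U)={3,5,6,7} D(Z)={3,4,5,6,7}: U {3,5,6,7}->{3,5,6}; Z {3,4,5,6,7}->{4,5,6,7}
Constraint 2 (Z < U) on D(Z)={4,5,6,7} D(U)={3,5,6}: Z {4,5,6,7}->{4,5}; U {3,5,6}->{5,6}
So after constraint 2: D(Z) = {4,5}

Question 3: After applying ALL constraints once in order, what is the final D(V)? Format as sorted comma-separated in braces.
Answer: {}

Derivation:
Constraint 1 (U < Z) on D(U)={3,5,6,7} D(Z)={3,4,5,6,7}: U {3,5,6,7}->{3,5,6}; Z {3,4,5,6,7}->{4,5,6,7}
Constraint 2 (Z < U) on D(Z)={4,5,6,7} D(U)={3,5,6}: Z {4,5,6,7}->{4,5}; U {3,5,6}->{5,6}
Constraint 3 (Z + U = V) on D(Z)={4,5} D(U)={5,6} D(V)={3,4,5,6,7}: Z {4,5}->{}; U {5,6}->{}; V {3,4,5,6,7}->{}
So after all 3 constraints: D(V) = {}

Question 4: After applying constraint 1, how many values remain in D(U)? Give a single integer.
Answer: 3

Derivation:
Constraint 1 (U < Z) on D(U)={3,5,6,7} D(Z)={3,4,5,6,7}: U {3,5,6,7}->{3,5,6}; Z {3,4,5,6,7}->{4,5,6,7}
So after constraint 1: D(U)={3,5,6}, size = 3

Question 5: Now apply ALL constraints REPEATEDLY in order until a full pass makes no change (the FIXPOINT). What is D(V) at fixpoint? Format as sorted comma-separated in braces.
pass 0 (initial): D(V)={3,4,5,6,7}
pass 1: U {3,5,6,7}->{}; V {3,4,5,6,7}->{}; Z {3,4,5,6,7}->{}
pass 2: no change
Fixpoint after 2 passes: D(V) = {}

Answer: {}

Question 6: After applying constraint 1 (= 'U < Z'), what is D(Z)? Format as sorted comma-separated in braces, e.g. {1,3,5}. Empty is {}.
Answer: {4,5,6,7}

Derivation:
Constraint 1 (U < Z) on D(U)={3,5,6,7} D(Z)={3,4,5,6,7}: U {3,5,6,7}->{3,5,6}; Z {3,4,5,6,7}->{4,5,6,7}
So after constraint 1: D(Z) = {4,5,6,7}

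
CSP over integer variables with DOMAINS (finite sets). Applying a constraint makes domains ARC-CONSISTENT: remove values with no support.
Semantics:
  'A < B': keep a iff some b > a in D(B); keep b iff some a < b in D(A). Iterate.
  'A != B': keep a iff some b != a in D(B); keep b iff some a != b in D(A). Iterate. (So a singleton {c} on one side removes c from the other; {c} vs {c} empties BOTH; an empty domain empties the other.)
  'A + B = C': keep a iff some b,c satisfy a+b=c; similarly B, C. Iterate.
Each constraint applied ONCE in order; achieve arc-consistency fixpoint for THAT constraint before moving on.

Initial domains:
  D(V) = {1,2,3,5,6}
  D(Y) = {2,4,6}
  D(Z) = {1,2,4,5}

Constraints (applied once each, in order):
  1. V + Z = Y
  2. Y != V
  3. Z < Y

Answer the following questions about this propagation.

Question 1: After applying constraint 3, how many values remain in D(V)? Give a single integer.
Answer: 4

Derivation:
Constraint 1 (V + Z = Y) on D(V)={1,2,3,5,6} D(Z)={1,2,4,5} D(Y)={2,4,6}: V {1,2,3,5,6}->{1,2,3,5}
Constraint 2 (Y != V) on D(Y)={2,4,6} D(V)={1,2,3,5}: no change
Constraint 3 (Z < Y) on D(Z)={1,2,4,5} D(Y)={2,4,6}: no change
So after constraint 3: D(V)={1,2,3,5}, size = 4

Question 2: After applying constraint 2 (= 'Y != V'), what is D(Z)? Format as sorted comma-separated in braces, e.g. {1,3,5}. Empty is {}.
Constraint 1 (V + Z = Y) on D(V)={1,2,3,5,6} D(Z)={1,2,4,5} D(Y)={2,4,6}: V {1,2,3,5,6}->{1,2,3,5}
Constraint 2 (Y != V) on D(Y)={2,4,6} D(V)={1,2,3,5}: no change
So after constraint 2: D(Z) = {1,2,4,5}

Answer: {1,2,4,5}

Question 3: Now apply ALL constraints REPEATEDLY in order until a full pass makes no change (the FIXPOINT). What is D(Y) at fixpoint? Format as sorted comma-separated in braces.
pass 0 (initial): D(Y)={2,4,6}
pass 1: V {1,2,3,5,6}->{1,2,3,5}
pass 2: no change
Fixpoint after 2 passes: D(Y) = {2,4,6}

Answer: {2,4,6}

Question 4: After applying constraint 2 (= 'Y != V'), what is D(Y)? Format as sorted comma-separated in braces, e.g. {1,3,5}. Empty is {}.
Constraint 1 (V + Z = Y) on D(V)={1,2,3,5,6} D(Z)={1,2,4,5} D(Y)={2,4,6}: V {1,2,3,5,6}->{1,2,3,5}
Constraint 2 (Y != V) on D(Y)={2,4,6} D(V)={1,2,3,5}: no change
So after constraint 2: D(Y) = {2,4,6}

Answer: {2,4,6}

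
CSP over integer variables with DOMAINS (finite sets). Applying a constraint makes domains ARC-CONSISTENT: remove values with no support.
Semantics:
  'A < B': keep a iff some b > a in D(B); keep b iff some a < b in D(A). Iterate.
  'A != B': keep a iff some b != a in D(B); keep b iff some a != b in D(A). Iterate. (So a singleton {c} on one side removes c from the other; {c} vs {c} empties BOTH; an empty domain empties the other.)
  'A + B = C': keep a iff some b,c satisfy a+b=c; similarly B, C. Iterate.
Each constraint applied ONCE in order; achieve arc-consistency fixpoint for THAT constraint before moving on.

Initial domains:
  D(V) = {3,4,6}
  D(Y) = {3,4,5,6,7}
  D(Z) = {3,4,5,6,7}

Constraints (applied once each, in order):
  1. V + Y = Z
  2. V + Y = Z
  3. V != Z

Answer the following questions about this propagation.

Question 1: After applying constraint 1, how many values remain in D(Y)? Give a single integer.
Constraint 1 (V + Y = Z) on D(V)={3,4,6} D(Y)={3,4,5,6,7} D(Z)={3,4,5,6,7}: V {3,4,6}->{3,4}; Y {3,4,5,6,7}->{3,4}; Z {3,4,5,6,7}->{6,7}
So after constraint 1: D(Y)={3,4}, size = 2

Answer: 2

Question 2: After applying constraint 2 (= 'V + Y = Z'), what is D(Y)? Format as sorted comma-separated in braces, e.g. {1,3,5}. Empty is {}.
Answer: {3,4}

Derivation:
Constraint 1 (V + Y = Z) on D(V)={3,4,6} D(Y)={3,4,5,6,7} D(Z)={3,4,5,6,7}: V {3,4,6}->{3,4}; Y {3,4,5,6,7}->{3,4}; Z {3,4,5,6,7}->{6,7}
Constraint 2 (V + Y = Z) on D(V)={3,4} D(Y)={3,4} D(Z)={6,7}: no change
So after constraint 2: D(Y) = {3,4}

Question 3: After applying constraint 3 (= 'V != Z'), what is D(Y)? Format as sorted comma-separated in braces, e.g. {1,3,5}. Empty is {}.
Constraint 1 (V + Y = Z) on D(V)={3,4,6} D(Y)={3,4,5,6,7} D(Z)={3,4,5,6,7}: V {3,4,6}->{3,4}; Y {3,4,5,6,7}->{3,4}; Z {3,4,5,6,7}->{6,7}
Constraint 2 (V + Y = Z) on D(V)={3,4} D(Y)={3,4} D(Z)={6,7}: no change
Constraint 3 (V != Z) on D(V)={3,4} D(Z)={6,7}: no change
So after constraint 3: D(Y) = {3,4}

Answer: {3,4}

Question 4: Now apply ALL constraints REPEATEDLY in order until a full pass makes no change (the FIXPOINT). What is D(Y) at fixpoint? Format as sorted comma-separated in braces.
pass 0 (initial): D(Y)={3,4,5,6,7}
pass 1: V {3,4,6}->{3,4}; Y {3,4,5,6,7}->{3,4}; Z {3,4,5,6,7}->{6,7}
pass 2: no change
Fixpoint after 2 passes: D(Y) = {3,4}

Answer: {3,4}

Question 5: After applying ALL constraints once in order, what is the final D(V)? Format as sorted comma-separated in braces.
Answer: {3,4}

Derivation:
Constraint 1 (V + Y = Z) on D(V)={3,4,6} D(Y)={3,4,5,6,7} D(Z)={3,4,5,6,7}: V {3,4,6}->{3,4}; Y {3,4,5,6,7}->{3,4}; Z {3,4,5,6,7}->{6,7}
Constraint 2 (V + Y = Z) on D(V)={3,4} D(Y)={3,4} D(Z)={6,7}: no change
Constraint 3 (V != Z) on D(V)={3,4} D(Z)={6,7}: no change
So after all 3 constraints: D(V) = {3,4}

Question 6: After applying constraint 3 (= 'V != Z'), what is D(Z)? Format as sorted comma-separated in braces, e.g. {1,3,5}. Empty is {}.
Answer: {6,7}

Derivation:
Constraint 1 (V + Y = Z) on D(V)={3,4,6} D(Y)={3,4,5,6,7} D(Z)={3,4,5,6,7}: V {3,4,6}->{3,4}; Y {3,4,5,6,7}->{3,4}; Z {3,4,5,6,7}->{6,7}
Constraint 2 (V + Y = Z) on D(V)={3,4} D(Y)={3,4} D(Z)={6,7}: no change
Constraint 3 (V != Z) on D(V)={3,4} D(Z)={6,7}: no change
So after constraint 3: D(Z) = {6,7}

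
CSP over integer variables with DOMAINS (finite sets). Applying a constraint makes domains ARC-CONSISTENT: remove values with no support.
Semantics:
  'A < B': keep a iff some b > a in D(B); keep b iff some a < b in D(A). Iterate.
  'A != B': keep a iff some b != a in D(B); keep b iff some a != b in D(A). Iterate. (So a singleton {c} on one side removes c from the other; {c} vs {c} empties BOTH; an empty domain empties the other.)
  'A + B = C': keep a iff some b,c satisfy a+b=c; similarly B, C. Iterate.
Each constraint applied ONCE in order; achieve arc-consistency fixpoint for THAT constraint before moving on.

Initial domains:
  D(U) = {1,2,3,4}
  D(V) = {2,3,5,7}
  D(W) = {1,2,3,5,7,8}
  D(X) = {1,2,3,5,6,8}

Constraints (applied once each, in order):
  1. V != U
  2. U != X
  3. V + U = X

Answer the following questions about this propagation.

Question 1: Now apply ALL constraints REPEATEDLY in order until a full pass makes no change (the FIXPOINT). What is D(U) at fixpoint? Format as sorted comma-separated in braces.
pass 0 (initial): D(U)={1,2,3,4}
pass 1: X {1,2,3,5,6,8}->{3,5,6,8}
pass 2: no change
Fixpoint after 2 passes: D(U) = {1,2,3,4}

Answer: {1,2,3,4}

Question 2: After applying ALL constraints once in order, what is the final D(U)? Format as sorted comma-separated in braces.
Answer: {1,2,3,4}

Derivation:
Constraint 1 (V != U) on D(V)={2,3,5,7} D(U)={1,2,3,4}: no change
Constraint 2 (U != X) on D(U)={1,2,3,4} D(X)={1,2,3,5,6,8}: no change
Constraint 3 (V + U = X) on D(V)={2,3,5,7} D(U)={1,2,3,4} D(X)={1,2,3,5,6,8}: X {1,2,3,5,6,8}->{3,5,6,8}
So after all 3 constraints: D(U) = {1,2,3,4}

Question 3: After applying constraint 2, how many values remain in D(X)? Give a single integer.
Answer: 6

Derivation:
Constraint 1 (V != U) on D(V)={2,3,5,7} D(U)={1,2,3,4}: no change
Constraint 2 (U != X) on D(U)={1,2,3,4} D(X)={1,2,3,5,6,8}: no change
So after constraint 2: D(X)={1,2,3,5,6,8}, size = 6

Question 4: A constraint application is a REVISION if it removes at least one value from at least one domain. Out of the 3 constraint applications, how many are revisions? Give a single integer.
Answer: 1

Derivation:
Constraint 1 (V != U) on D(V)={2,3,5,7} D(U)={1,2,3,4}: no change => not a revision
Constraint 2 (U != X) on D(U)={1,2,3,4} D(X)={1,2,3,5,6,8}: no change => not a revision
Constraint 3 (V + U = X) on D(V)={2,3,5,7} D(U)={1,2,3,4} D(X)={1,2,3,5,6,8}: X {1,2,3,5,6,8}->{3,5,6,8} => REVISION
Total revisions = 1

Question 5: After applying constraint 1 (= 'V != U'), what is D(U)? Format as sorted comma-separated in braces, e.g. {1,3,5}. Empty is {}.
Constraint 1 (V != U) on D(V)={2,3,5,7} D(U)={1,2,3,4}: no change
So after constraint 1: D(U) = {1,2,3,4}

Answer: {1,2,3,4}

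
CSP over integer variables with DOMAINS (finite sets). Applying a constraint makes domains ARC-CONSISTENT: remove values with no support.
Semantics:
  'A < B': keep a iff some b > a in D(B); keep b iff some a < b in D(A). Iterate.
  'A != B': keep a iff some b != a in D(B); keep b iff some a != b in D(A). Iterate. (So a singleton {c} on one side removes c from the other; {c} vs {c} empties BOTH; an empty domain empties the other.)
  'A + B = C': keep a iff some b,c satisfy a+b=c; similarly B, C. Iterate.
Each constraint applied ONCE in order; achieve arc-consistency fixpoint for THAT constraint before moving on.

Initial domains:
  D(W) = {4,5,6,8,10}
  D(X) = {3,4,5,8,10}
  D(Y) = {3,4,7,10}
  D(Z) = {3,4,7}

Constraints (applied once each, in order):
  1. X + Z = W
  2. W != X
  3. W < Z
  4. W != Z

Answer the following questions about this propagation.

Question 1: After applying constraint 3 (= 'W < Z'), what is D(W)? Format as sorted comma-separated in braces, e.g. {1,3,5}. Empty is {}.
Answer: {6}

Derivation:
Constraint 1 (X + Z = W) on D(X)={3,4,5,8,10} D(Z)={3,4,7} D(W)={4,5,6,8,10}: X {3,4,5,8,10}->{3,4,5}; W {4,5,6,8,10}->{6,8,10}
Constraint 2 (W != X) on D(W)={6,8,10} D(X)={3,4,5}: no change
Constraint 3 (W < Z) on D(W)={6,8,10} D(Z)={3,4,7}: W {6,8,10}->{6}; Z {3,4,7}->{7}
So after constraint 3: D(W) = {6}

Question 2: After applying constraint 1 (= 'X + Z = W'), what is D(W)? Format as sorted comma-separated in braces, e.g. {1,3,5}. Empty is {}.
Constraint 1 (X + Z = W) on D(X)={3,4,5,8,10} D(Z)={3,4,7} D(W)={4,5,6,8,10}: X {3,4,5,8,10}->{3,4,5}; W {4,5,6,8,10}->{6,8,10}
So after constraint 1: D(W) = {6,8,10}

Answer: {6,8,10}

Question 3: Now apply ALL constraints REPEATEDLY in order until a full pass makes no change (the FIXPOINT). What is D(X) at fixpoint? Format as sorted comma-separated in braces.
Answer: {}

Derivation:
pass 0 (initial): D(X)={3,4,5,8,10}
pass 1: W {4,5,6,8,10}->{6}; X {3,4,5,8,10}->{3,4,5}; Z {3,4,7}->{7}
pass 2: W {6}->{}; X {3,4,5}->{}; Z {7}->{}
pass 3: no change
Fixpoint after 3 passes: D(X) = {}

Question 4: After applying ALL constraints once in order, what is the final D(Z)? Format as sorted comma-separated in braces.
Constraint 1 (X + Z = W) on D(X)={3,4,5,8,10} D(Z)={3,4,7} D(W)={4,5,6,8,10}: X {3,4,5,8,10}->{3,4,5}; W {4,5,6,8,10}->{6,8,10}
Constraint 2 (W != X) on D(W)={6,8,10} D(X)={3,4,5}: no change
Constraint 3 (W < Z) on D(W)={6,8,10} D(Z)={3,4,7}: W {6,8,10}->{6}; Z {3,4,7}->{7}
Constraint 4 (W != Z) on D(W)={6} D(Z)={7}: no change
So after all 4 constraints: D(Z) = {7}

Answer: {7}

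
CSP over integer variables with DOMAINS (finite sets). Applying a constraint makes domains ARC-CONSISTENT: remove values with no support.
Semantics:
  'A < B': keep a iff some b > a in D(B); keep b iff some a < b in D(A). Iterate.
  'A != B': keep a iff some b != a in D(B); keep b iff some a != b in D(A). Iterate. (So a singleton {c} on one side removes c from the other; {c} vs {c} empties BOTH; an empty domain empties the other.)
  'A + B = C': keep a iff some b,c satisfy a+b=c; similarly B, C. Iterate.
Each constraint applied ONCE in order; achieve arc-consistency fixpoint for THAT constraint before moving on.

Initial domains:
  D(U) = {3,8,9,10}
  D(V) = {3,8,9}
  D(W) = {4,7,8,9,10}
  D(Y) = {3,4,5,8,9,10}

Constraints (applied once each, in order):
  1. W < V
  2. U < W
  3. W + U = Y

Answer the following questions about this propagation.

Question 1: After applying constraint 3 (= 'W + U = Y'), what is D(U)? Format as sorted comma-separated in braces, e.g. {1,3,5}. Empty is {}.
Answer: {3}

Derivation:
Constraint 1 (W < V) on D(W)={4,7,8,9,10} D(V)={3,8,9}: W {4,7,8,9,10}->{4,7,8}; V {3,8,9}->{8,9}
Constraint 2 (U < W) on D(U)={3,8,9,10} D(W)={4,7,8}: U {3,8,9,10}->{3}
Constraint 3 (W + U = Y) on D(W)={4,7,8} D(U)={3} D(Y)={3,4,5,8,9,10}: W {4,7,8}->{7}; Y {3,4,5,8,9,10}->{10}
So after constraint 3: D(U) = {3}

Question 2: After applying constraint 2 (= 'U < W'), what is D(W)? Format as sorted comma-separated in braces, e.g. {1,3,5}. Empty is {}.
Constraint 1 (W < V) on D(W)={4,7,8,9,10} D(V)={3,8,9}: W {4,7,8,9,10}->{4,7,8}; V {3,8,9}->{8,9}
Constraint 2 (U < W) on D(U)={3,8,9,10} D(W)={4,7,8}: U {3,8,9,10}->{3}
So after constraint 2: D(W) = {4,7,8}

Answer: {4,7,8}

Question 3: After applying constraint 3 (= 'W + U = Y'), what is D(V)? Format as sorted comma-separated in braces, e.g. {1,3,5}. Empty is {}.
Constraint 1 (W < V) on D(W)={4,7,8,9,10} D(V)={3,8,9}: W {4,7,8,9,10}->{4,7,8}; V {3,8,9}->{8,9}
Constraint 2 (U < W) on D(U)={3,8,9,10} D(W)={4,7,8}: U {3,8,9,10}->{3}
Constraint 3 (W + U = Y) on D(W)={4,7,8} D(U)={3} D(Y)={3,4,5,8,9,10}: W {4,7,8}->{7}; Y {3,4,5,8,9,10}->{10}
So after constraint 3: D(V) = {8,9}

Answer: {8,9}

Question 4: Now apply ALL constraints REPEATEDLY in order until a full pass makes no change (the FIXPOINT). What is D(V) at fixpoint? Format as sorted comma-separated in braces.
pass 0 (initial): D(V)={3,8,9}
pass 1: U {3,8,9,10}->{3}; V {3,8,9}->{8,9}; W {4,7,8,9,10}->{7}; Y {3,4,5,8,9,10}->{10}
pass 2: no change
Fixpoint after 2 passes: D(V) = {8,9}

Answer: {8,9}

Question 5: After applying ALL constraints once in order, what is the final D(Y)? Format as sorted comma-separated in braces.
Answer: {10}

Derivation:
Constraint 1 (W < V) on D(W)={4,7,8,9,10} D(V)={3,8,9}: W {4,7,8,9,10}->{4,7,8}; V {3,8,9}->{8,9}
Constraint 2 (U < W) on D(U)={3,8,9,10} D(W)={4,7,8}: U {3,8,9,10}->{3}
Constraint 3 (W + U = Y) on D(W)={4,7,8} D(U)={3} D(Y)={3,4,5,8,9,10}: W {4,7,8}->{7}; Y {3,4,5,8,9,10}->{10}
So after all 3 constraints: D(Y) = {10}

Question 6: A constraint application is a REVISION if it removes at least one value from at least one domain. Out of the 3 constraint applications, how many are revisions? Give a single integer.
Answer: 3

Derivation:
Constraint 1 (W < V) on D(W)={4,7,8,9,10} D(V)={3,8,9}: W {4,7,8,9,10}->{4,7,8}; V {3,8,9}->{8,9} => REVISION
Constraint 2 (U < W) on D(U)={3,8,9,10} D(W)={4,7,8}: U {3,8,9,10}->{3} => REVISION
Constraint 3 (W + U = Y) on D(W)={4,7,8} D(U)={3} D(Y)={3,4,5,8,9,10}: W {4,7,8}->{7}; Y {3,4,5,8,9,10}->{10} => REVISION
Total revisions = 3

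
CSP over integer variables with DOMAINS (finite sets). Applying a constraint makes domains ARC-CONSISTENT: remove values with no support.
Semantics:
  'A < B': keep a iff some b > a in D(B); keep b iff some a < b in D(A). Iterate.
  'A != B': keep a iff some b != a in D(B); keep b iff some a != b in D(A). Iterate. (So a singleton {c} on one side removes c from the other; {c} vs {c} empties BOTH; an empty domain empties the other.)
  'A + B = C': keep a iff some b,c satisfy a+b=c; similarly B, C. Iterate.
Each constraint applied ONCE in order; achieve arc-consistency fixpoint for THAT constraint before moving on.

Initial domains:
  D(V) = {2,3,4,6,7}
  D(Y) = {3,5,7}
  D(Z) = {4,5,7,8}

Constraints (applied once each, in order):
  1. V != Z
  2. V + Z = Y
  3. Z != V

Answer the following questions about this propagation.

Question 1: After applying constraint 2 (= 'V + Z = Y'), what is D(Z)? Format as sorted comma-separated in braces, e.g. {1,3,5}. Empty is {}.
Answer: {4,5}

Derivation:
Constraint 1 (V != Z) on D(V)={2,3,4,6,7} D(Z)={4,5,7,8}: no change
Constraint 2 (V + Z = Y) on D(V)={2,3,4,6,7} D(Z)={4,5,7,8} D(Y)={3,5,7}: V {2,3,4,6,7}->{2,3}; Z {4,5,7,8}->{4,5}; Y {3,5,7}->{7}
So after constraint 2: D(Z) = {4,5}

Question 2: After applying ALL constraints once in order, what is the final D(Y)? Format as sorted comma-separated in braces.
Answer: {7}

Derivation:
Constraint 1 (V != Z) on D(V)={2,3,4,6,7} D(Z)={4,5,7,8}: no change
Constraint 2 (V + Z = Y) on D(V)={2,3,4,6,7} D(Z)={4,5,7,8} D(Y)={3,5,7}: V {2,3,4,6,7}->{2,3}; Z {4,5,7,8}->{4,5}; Y {3,5,7}->{7}
Constraint 3 (Z != V) on D(Z)={4,5} D(V)={2,3}: no change
So after all 3 constraints: D(Y) = {7}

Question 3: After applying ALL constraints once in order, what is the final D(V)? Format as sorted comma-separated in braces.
Constraint 1 (V != Z) on D(V)={2,3,4,6,7} D(Z)={4,5,7,8}: no change
Constraint 2 (V + Z = Y) on D(V)={2,3,4,6,7} D(Z)={4,5,7,8} D(Y)={3,5,7}: V {2,3,4,6,7}->{2,3}; Z {4,5,7,8}->{4,5}; Y {3,5,7}->{7}
Constraint 3 (Z != V) on D(Z)={4,5} D(V)={2,3}: no change
So after all 3 constraints: D(V) = {2,3}

Answer: {2,3}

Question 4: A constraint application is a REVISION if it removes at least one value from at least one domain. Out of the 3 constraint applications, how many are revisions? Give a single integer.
Constraint 1 (V != Z) on D(V)={2,3,4,6,7} D(Z)={4,5,7,8}: no change => not a revision
Constraint 2 (V + Z = Y) on D(V)={2,3,4,6,7} D(Z)={4,5,7,8} D(Y)={3,5,7}: V {2,3,4,6,7}->{2,3}; Z {4,5,7,8}->{4,5}; Y {3,5,7}->{7} => REVISION
Constraint 3 (Z != V) on D(Z)={4,5} D(V)={2,3}: no change => not a revision
Total revisions = 1

Answer: 1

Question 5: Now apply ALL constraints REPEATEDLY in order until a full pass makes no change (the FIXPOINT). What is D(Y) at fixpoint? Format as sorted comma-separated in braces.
pass 0 (initial): D(Y)={3,5,7}
pass 1: V {2,3,4,6,7}->{2,3}; Y {3,5,7}->{7}; Z {4,5,7,8}->{4,5}
pass 2: no change
Fixpoint after 2 passes: D(Y) = {7}

Answer: {7}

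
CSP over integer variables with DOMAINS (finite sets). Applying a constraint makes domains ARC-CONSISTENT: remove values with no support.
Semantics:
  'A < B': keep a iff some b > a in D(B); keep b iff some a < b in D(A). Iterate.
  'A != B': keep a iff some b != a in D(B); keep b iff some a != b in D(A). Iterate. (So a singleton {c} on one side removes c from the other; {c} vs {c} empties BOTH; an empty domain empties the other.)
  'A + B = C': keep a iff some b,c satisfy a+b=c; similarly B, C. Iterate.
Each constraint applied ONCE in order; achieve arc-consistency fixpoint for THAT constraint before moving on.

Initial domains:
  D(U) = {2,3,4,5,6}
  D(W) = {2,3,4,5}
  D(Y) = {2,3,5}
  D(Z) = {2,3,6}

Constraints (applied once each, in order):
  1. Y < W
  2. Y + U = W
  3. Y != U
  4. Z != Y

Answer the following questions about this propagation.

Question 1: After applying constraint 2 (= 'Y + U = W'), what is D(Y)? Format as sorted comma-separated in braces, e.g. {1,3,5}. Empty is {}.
Constraint 1 (Y < W) on D(Y)={2,3,5} D(W)={2,3,4,5}: Y {2,3,5}->{2,3}; W {2,3,4,5}->{3,4,5}
Constraint 2 (Y + U = W) on D(Y)={2,3} D(U)={2,3,4,5,6} D(W)={3,4,5}: U {2,3,4,5,6}->{2,3}; W {3,4,5}->{4,5}
So after constraint 2: D(Y) = {2,3}

Answer: {2,3}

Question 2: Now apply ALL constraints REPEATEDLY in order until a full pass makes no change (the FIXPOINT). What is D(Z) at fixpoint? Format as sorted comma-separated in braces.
pass 0 (initial): D(Z)={2,3,6}
pass 1: U {2,3,4,5,6}->{2,3}; W {2,3,4,5}->{4,5}; Y {2,3,5}->{2,3}
pass 2: no change
Fixpoint after 2 passes: D(Z) = {2,3,6}

Answer: {2,3,6}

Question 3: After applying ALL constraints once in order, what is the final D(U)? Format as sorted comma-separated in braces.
Answer: {2,3}

Derivation:
Constraint 1 (Y < W) on D(Y)={2,3,5} D(W)={2,3,4,5}: Y {2,3,5}->{2,3}; W {2,3,4,5}->{3,4,5}
Constraint 2 (Y + U = W) on D(Y)={2,3} D(U)={2,3,4,5,6} D(W)={3,4,5}: U {2,3,4,5,6}->{2,3}; W {3,4,5}->{4,5}
Constraint 3 (Y != U) on D(Y)={2,3} D(U)={2,3}: no change
Constraint 4 (Z != Y) on D(Z)={2,3,6} D(Y)={2,3}: no change
So after all 4 constraints: D(U) = {2,3}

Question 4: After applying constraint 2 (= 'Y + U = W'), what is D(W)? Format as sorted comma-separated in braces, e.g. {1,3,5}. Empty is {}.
Constraint 1 (Y < W) on D(Y)={2,3,5} D(W)={2,3,4,5}: Y {2,3,5}->{2,3}; W {2,3,4,5}->{3,4,5}
Constraint 2 (Y + U = W) on D(Y)={2,3} D(U)={2,3,4,5,6} D(W)={3,4,5}: U {2,3,4,5,6}->{2,3}; W {3,4,5}->{4,5}
So after constraint 2: D(W) = {4,5}

Answer: {4,5}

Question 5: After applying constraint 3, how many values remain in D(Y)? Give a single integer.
Answer: 2

Derivation:
Constraint 1 (Y < W) on D(Y)={2,3,5} D(W)={2,3,4,5}: Y {2,3,5}->{2,3}; W {2,3,4,5}->{3,4,5}
Constraint 2 (Y + U = W) on D(Y)={2,3} D(U)={2,3,4,5,6} D(W)={3,4,5}: U {2,3,4,5,6}->{2,3}; W {3,4,5}->{4,5}
Constraint 3 (Y != U) on D(Y)={2,3} D(U)={2,3}: no change
So after constraint 3: D(Y)={2,3}, size = 2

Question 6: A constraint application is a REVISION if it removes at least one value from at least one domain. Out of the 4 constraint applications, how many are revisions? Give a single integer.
Constraint 1 (Y < W) on D(Y)={2,3,5} D(W)={2,3,4,5}: Y {2,3,5}->{2,3}; W {2,3,4,5}->{3,4,5} => REVISION
Constraint 2 (Y + U = W) on D(Y)={2,3} D(U)={2,3,4,5,6} D(W)={3,4,5}: U {2,3,4,5,6}->{2,3}; W {3,4,5}->{4,5} => REVISION
Constraint 3 (Y != U) on D(Y)={2,3} D(U)={2,3}: no change => not a revision
Constraint 4 (Z != Y) on D(Z)={2,3,6} D(Y)={2,3}: no change => not a revision
Total revisions = 2

Answer: 2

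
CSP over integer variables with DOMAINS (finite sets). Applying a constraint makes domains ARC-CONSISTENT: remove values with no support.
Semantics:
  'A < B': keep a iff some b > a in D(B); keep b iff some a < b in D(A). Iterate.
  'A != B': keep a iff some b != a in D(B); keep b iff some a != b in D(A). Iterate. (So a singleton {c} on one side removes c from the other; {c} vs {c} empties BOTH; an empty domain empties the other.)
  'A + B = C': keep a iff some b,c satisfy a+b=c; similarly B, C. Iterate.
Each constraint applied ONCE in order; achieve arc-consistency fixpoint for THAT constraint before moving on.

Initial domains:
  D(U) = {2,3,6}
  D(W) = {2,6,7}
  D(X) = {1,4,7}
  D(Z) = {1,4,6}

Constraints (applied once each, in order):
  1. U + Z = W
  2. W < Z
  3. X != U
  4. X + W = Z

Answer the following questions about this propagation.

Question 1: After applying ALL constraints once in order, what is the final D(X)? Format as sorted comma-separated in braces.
Constraint 1 (U + Z = W) on D(U)={2,3,6} D(Z)={1,4,6} D(W)={2,6,7}: Z {1,4,6}->{1,4}; W {2,6,7}->{6,7}
Constraint 2 (W < Z) on D(W)={6,7} D(Z)={1,4}: W {6,7}->{}; Z {1,4}->{}
Constraint 3 (X != U) on D(X)={1,4,7} D(U)={2,3,6}: no change
Constraint 4 (X + W = Z) on D(X)={1,4,7} D(W)={} D(Z)={}: X {1,4,7}->{}
So after all 4 constraints: D(X) = {}

Answer: {}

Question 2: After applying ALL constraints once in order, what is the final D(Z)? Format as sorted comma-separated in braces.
Answer: {}

Derivation:
Constraint 1 (U + Z = W) on D(U)={2,3,6} D(Z)={1,4,6} D(W)={2,6,7}: Z {1,4,6}->{1,4}; W {2,6,7}->{6,7}
Constraint 2 (W < Z) on D(W)={6,7} D(Z)={1,4}: W {6,7}->{}; Z {1,4}->{}
Constraint 3 (X != U) on D(X)={1,4,7} D(U)={2,3,6}: no change
Constraint 4 (X + W = Z) on D(X)={1,4,7} D(W)={} D(Z)={}: X {1,4,7}->{}
So after all 4 constraints: D(Z) = {}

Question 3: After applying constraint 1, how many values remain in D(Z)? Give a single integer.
Constraint 1 (U + Z = W) on D(U)={2,3,6} D(Z)={1,4,6} D(W)={2,6,7}: Z {1,4,6}->{1,4}; W {2,6,7}->{6,7}
So after constraint 1: D(Z)={1,4}, size = 2

Answer: 2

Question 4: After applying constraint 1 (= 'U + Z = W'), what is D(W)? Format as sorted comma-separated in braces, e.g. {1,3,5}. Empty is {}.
Answer: {6,7}

Derivation:
Constraint 1 (U + Z = W) on D(U)={2,3,6} D(Z)={1,4,6} D(W)={2,6,7}: Z {1,4,6}->{1,4}; W {2,6,7}->{6,7}
So after constraint 1: D(W) = {6,7}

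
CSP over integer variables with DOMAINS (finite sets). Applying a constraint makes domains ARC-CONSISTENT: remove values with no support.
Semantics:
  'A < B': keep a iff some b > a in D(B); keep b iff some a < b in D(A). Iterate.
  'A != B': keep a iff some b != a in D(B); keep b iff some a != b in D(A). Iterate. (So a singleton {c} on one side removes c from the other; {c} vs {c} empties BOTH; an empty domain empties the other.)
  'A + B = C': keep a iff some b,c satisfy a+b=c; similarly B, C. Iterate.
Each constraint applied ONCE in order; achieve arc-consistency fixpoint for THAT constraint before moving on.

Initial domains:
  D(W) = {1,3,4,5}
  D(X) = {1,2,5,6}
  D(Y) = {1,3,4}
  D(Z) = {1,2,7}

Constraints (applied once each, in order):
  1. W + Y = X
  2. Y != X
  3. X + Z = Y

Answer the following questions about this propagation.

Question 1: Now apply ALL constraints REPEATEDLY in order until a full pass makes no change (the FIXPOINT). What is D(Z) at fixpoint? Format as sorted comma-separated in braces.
Answer: {}

Derivation:
pass 0 (initial): D(Z)={1,2,7}
pass 1: X {1,2,5,6}->{2}; Y {1,3,4}->{3,4}; Z {1,2,7}->{1,2}
pass 2: W {1,3,4,5}->{}; X {2}->{}; Y {3,4}->{}; Z {1,2}->{}
pass 3: no change
Fixpoint after 3 passes: D(Z) = {}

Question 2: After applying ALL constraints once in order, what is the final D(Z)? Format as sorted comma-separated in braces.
Constraint 1 (W + Y = X) on D(W)={1,3,4,5} D(Y)={1,3,4} D(X)={1,2,5,6}: X {1,2,5,6}->{2,5,6}
Constraint 2 (Y != X) on D(Y)={1,3,4} D(X)={2,5,6}: no change
Constraint 3 (X + Z = Y) on D(X)={2,5,6} D(Z)={1,2,7} D(Y)={1,3,4}: X {2,5,6}->{2}; Z {1,2,7}->{1,2}; Y {1,3,4}->{3,4}
So after all 3 constraints: D(Z) = {1,2}

Answer: {1,2}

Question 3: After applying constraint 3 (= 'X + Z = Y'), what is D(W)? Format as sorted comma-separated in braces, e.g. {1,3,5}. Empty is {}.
Answer: {1,3,4,5}

Derivation:
Constraint 1 (W + Y = X) on D(W)={1,3,4,5} D(Y)={1,3,4} D(X)={1,2,5,6}: X {1,2,5,6}->{2,5,6}
Constraint 2 (Y != X) on D(Y)={1,3,4} D(X)={2,5,6}: no change
Constraint 3 (X + Z = Y) on D(X)={2,5,6} D(Z)={1,2,7} D(Y)={1,3,4}: X {2,5,6}->{2}; Z {1,2,7}->{1,2}; Y {1,3,4}->{3,4}
So after constraint 3: D(W) = {1,3,4,5}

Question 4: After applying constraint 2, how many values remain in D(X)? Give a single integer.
Answer: 3

Derivation:
Constraint 1 (W + Y = X) on D(W)={1,3,4,5} D(Y)={1,3,4} D(X)={1,2,5,6}: X {1,2,5,6}->{2,5,6}
Constraint 2 (Y != X) on D(Y)={1,3,4} D(X)={2,5,6}: no change
So after constraint 2: D(X)={2,5,6}, size = 3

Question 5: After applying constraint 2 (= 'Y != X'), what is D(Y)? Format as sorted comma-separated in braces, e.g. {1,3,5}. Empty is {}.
Constraint 1 (W + Y = X) on D(W)={1,3,4,5} D(Y)={1,3,4} D(X)={1,2,5,6}: X {1,2,5,6}->{2,5,6}
Constraint 2 (Y != X) on D(Y)={1,3,4} D(X)={2,5,6}: no change
So after constraint 2: D(Y) = {1,3,4}

Answer: {1,3,4}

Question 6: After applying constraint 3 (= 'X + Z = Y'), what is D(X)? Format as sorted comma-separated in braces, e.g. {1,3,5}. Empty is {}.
Answer: {2}

Derivation:
Constraint 1 (W + Y = X) on D(W)={1,3,4,5} D(Y)={1,3,4} D(X)={1,2,5,6}: X {1,2,5,6}->{2,5,6}
Constraint 2 (Y != X) on D(Y)={1,3,4} D(X)={2,5,6}: no change
Constraint 3 (X + Z = Y) on D(X)={2,5,6} D(Z)={1,2,7} D(Y)={1,3,4}: X {2,5,6}->{2}; Z {1,2,7}->{1,2}; Y {1,3,4}->{3,4}
So after constraint 3: D(X) = {2}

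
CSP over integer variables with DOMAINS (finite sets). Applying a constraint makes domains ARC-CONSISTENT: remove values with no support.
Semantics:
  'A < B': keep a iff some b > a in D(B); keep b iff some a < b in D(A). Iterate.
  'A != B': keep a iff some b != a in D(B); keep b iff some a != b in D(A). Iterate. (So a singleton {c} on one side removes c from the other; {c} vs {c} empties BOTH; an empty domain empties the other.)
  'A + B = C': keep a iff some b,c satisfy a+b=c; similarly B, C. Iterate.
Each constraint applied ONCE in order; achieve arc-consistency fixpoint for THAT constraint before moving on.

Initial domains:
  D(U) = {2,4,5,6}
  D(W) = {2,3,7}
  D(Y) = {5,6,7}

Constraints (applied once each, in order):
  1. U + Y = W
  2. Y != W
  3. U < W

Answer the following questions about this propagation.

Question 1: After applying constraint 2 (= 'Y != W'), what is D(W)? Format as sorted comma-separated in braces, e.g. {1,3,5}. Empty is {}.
Constraint 1 (U + Y = W) on D(U)={2,4,5,6} D(Y)={5,6,7} D(W)={2,3,7}: U {2,4,5,6}->{2}; Y {5,6,7}->{5}; W {2,3,7}->{7}
Constraint 2 (Y != W) on D(Y)={5} D(W)={7}: no change
So after constraint 2: D(W) = {7}

Answer: {7}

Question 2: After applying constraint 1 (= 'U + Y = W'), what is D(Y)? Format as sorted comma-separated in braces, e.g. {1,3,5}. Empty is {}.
Answer: {5}

Derivation:
Constraint 1 (U + Y = W) on D(U)={2,4,5,6} D(Y)={5,6,7} D(W)={2,3,7}: U {2,4,5,6}->{2}; Y {5,6,7}->{5}; W {2,3,7}->{7}
So after constraint 1: D(Y) = {5}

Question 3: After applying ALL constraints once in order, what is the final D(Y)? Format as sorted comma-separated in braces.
Answer: {5}

Derivation:
Constraint 1 (U + Y = W) on D(U)={2,4,5,6} D(Y)={5,6,7} D(W)={2,3,7}: U {2,4,5,6}->{2}; Y {5,6,7}->{5}; W {2,3,7}->{7}
Constraint 2 (Y != W) on D(Y)={5} D(W)={7}: no change
Constraint 3 (U < W) on D(U)={2} D(W)={7}: no change
So after all 3 constraints: D(Y) = {5}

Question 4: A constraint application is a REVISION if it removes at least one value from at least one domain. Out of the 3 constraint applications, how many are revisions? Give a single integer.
Constraint 1 (U + Y = W) on D(U)={2,4,5,6} D(Y)={5,6,7} D(W)={2,3,7}: U {2,4,5,6}->{2}; Y {5,6,7}->{5}; W {2,3,7}->{7} => REVISION
Constraint 2 (Y != W) on D(Y)={5} D(W)={7}: no change => not a revision
Constraint 3 (U < W) on D(U)={2} D(W)={7}: no change => not a revision
Total revisions = 1

Answer: 1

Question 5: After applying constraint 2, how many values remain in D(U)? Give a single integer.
Constraint 1 (U + Y = W) on D(U)={2,4,5,6} D(Y)={5,6,7} D(W)={2,3,7}: U {2,4,5,6}->{2}; Y {5,6,7}->{5}; W {2,3,7}->{7}
Constraint 2 (Y != W) on D(Y)={5} D(W)={7}: no change
So after constraint 2: D(U)={2}, size = 1

Answer: 1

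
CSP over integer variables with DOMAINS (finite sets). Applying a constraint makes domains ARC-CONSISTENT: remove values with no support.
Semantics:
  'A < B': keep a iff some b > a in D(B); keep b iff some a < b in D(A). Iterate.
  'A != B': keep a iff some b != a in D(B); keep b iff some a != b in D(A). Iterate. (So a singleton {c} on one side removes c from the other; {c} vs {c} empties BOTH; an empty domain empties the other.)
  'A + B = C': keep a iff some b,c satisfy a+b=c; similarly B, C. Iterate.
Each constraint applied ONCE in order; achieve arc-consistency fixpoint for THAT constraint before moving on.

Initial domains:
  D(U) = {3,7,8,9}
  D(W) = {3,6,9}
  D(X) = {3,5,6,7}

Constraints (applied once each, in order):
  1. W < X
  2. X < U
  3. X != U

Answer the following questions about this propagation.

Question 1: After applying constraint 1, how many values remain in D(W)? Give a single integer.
Answer: 2

Derivation:
Constraint 1 (W < X) on D(W)={3,6,9} D(X)={3,5,6,7}: W {3,6,9}->{3,6}; X {3,5,6,7}->{5,6,7}
So after constraint 1: D(W)={3,6}, size = 2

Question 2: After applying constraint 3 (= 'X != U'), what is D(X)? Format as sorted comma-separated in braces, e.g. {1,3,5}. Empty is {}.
Constraint 1 (W < X) on D(W)={3,6,9} D(X)={3,5,6,7}: W {3,6,9}->{3,6}; X {3,5,6,7}->{5,6,7}
Constraint 2 (X < U) on D(X)={5,6,7} D(U)={3,7,8,9}: U {3,7,8,9}->{7,8,9}
Constraint 3 (X != U) on D(X)={5,6,7} D(U)={7,8,9}: no change
So after constraint 3: D(X) = {5,6,7}

Answer: {5,6,7}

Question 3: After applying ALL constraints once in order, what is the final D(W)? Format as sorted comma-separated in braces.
Constraint 1 (W < X) on D(W)={3,6,9} D(X)={3,5,6,7}: W {3,6,9}->{3,6}; X {3,5,6,7}->{5,6,7}
Constraint 2 (X < U) on D(X)={5,6,7} D(U)={3,7,8,9}: U {3,7,8,9}->{7,8,9}
Constraint 3 (X != U) on D(X)={5,6,7} D(U)={7,8,9}: no change
So after all 3 constraints: D(W) = {3,6}

Answer: {3,6}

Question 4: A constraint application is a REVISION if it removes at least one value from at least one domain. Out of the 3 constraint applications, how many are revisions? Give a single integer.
Constraint 1 (W < X) on D(W)={3,6,9} D(X)={3,5,6,7}: W {3,6,9}->{3,6}; X {3,5,6,7}->{5,6,7} => REVISION
Constraint 2 (X < U) on D(X)={5,6,7} D(U)={3,7,8,9}: U {3,7,8,9}->{7,8,9} => REVISION
Constraint 3 (X != U) on D(X)={5,6,7} D(U)={7,8,9}: no change => not a revision
Total revisions = 2

Answer: 2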